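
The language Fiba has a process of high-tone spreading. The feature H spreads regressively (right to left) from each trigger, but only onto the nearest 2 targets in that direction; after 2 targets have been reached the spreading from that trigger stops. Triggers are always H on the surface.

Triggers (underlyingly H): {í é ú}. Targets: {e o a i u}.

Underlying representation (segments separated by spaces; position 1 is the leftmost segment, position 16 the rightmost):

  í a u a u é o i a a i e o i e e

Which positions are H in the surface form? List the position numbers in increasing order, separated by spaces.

1 4 5 6

From /í/ at 1 leftward: word edge.
From /é/ at 6 leftward: 5 /u/ → H; 4 /a/ → H; bound reached.
Targets with no active source: positions 2 3 7 8 9 10 11 12 13 14 15 16 stay [-high tone].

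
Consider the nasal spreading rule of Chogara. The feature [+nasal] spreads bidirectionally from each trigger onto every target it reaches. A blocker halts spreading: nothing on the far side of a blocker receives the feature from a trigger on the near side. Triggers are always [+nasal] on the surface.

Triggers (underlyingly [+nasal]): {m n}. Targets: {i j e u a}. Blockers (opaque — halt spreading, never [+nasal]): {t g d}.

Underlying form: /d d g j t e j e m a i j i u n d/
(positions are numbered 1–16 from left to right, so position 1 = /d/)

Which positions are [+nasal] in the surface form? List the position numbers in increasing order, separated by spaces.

6 7 8 9 10 11 12 13 14 15

From /m/ at 9 rightward: 10 /a/ → [+nasal]; 11 /i/ → [+nasal]; 12 /j/ → [+nasal]; 13 /i/ → [+nasal]; 14 /u/ → [+nasal]; 15 /n/ is itself a trigger — this domain ends here.
From /m/ at 9 leftward: 8 /e/ → [+nasal]; 7 /j/ → [+nasal]; 6 /e/ → [+nasal]; 5 /t/ blocks.
From /n/ at 15 rightward: 16 /d/ blocks.
From /n/ at 15 leftward: 14 /u/ → [+nasal]; 13 /i/ → [+nasal]; 12 /j/ → [+nasal]; 11 /i/ → [+nasal]; 10 /a/ → [+nasal]; 9 /m/ is itself a trigger — this domain ends here.
Target with no active source: position 4 stays [-nasal].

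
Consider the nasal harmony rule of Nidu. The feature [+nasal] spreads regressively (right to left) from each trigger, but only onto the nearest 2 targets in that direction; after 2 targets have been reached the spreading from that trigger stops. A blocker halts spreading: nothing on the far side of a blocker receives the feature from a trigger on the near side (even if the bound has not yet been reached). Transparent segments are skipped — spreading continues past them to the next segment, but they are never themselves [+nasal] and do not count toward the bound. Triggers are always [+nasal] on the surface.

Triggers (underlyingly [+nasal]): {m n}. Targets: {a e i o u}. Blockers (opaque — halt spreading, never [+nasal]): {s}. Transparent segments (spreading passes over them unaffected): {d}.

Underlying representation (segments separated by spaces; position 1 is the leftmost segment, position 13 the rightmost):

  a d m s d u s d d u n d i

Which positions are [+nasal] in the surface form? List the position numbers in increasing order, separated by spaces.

1 3 10 11

From /m/ at 3 leftward: 2 /d/ transparent; 1 /a/ → [+nasal]; word edge.
From /n/ at 11 leftward: 10 /u/ → [+nasal]; 9 /d/ transparent; 8 /d/ transparent; 7 /s/ blocks.
Targets with no active source: positions 6 13 stay [-nasal].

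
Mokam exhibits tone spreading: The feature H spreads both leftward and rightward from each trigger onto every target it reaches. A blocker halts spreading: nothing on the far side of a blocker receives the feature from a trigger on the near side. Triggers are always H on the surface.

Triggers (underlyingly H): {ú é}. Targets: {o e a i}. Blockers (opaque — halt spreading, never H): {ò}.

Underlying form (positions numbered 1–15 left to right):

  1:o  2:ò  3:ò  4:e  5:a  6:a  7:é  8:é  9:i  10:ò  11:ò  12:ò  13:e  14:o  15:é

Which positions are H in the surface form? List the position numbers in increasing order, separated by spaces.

4 5 6 7 8 9 13 14 15

From /é/ at 7 rightward: 8 /é/ is itself a trigger — this domain ends here.
From /é/ at 7 leftward: 6 /a/ → H; 5 /a/ → H; 4 /e/ → H; 3 /ò/ blocks.
From /é/ at 8 rightward: 9 /i/ → H; 10 /ò/ blocks.
From /é/ at 8 leftward: 7 /é/ is itself a trigger — this domain ends here.
From /é/ at 15 rightward: word edge.
From /é/ at 15 leftward: 14 /o/ → H; 13 /e/ → H; 12 /ò/ blocks.
Target with no active source: position 1 stays [-high tone].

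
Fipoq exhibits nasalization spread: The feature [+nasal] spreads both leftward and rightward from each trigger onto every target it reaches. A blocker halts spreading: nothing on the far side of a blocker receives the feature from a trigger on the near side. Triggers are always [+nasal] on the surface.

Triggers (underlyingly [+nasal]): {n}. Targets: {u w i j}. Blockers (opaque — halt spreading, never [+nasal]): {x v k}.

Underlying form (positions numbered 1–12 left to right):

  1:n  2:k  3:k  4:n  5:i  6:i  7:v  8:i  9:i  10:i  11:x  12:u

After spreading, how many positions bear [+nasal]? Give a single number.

From /n/ at 1 rightward: 2 /k/ blocks.
From /n/ at 1 leftward: word edge.
From /n/ at 4 rightward: 5 /i/ → [+nasal]; 6 /i/ → [+nasal]; 7 /v/ blocks.
From /n/ at 4 leftward: 3 /k/ blocks.
Targets with no active source: positions 8 9 10 12 stay [-nasal].
[+nasal] positions on the surface: 1 4 5 6.

4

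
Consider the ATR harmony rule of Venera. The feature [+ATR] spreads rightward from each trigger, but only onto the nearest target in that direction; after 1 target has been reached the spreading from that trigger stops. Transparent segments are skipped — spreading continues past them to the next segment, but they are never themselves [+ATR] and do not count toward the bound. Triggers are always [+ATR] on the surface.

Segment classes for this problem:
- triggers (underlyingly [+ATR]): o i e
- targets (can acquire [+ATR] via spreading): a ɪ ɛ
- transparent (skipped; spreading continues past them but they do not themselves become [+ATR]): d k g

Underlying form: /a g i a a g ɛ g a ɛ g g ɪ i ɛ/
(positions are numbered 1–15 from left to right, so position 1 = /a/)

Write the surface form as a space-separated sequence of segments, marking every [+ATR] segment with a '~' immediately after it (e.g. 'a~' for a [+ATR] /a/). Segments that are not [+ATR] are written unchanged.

From /i/ at 3 rightward: 4 /a/ → [+ATR]; bound reached.
From /i/ at 14 rightward: 15 /ɛ/ → [+ATR]; bound reached.
Targets with no active source: positions 1 5 7 9 10 13 stay [-ATR].
[+ATR] positions on the surface: 3 4 14 15.

a g i~ a~ a g ɛ g a ɛ g g ɪ i~ ɛ~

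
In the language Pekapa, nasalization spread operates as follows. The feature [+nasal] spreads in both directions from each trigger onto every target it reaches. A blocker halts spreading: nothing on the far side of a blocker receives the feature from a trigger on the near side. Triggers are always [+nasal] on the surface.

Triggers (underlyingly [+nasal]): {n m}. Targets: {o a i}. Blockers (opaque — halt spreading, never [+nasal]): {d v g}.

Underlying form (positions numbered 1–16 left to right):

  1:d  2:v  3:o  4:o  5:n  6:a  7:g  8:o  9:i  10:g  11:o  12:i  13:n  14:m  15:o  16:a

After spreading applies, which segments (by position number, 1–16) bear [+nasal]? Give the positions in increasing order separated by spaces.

From /n/ at 5 rightward: 6 /a/ → [+nasal]; 7 /g/ blocks.
From /n/ at 5 leftward: 4 /o/ → [+nasal]; 3 /o/ → [+nasal]; 2 /v/ blocks.
From /n/ at 13 rightward: 14 /m/ is itself a trigger — this domain ends here.
From /n/ at 13 leftward: 12 /i/ → [+nasal]; 11 /o/ → [+nasal]; 10 /g/ blocks.
From /m/ at 14 rightward: 15 /o/ → [+nasal]; 16 /a/ → [+nasal]; word edge.
From /m/ at 14 leftward: 13 /n/ is itself a trigger — this domain ends here.
Targets with no active source: positions 8 9 stay [-nasal].

3 4 5 6 11 12 13 14 15 16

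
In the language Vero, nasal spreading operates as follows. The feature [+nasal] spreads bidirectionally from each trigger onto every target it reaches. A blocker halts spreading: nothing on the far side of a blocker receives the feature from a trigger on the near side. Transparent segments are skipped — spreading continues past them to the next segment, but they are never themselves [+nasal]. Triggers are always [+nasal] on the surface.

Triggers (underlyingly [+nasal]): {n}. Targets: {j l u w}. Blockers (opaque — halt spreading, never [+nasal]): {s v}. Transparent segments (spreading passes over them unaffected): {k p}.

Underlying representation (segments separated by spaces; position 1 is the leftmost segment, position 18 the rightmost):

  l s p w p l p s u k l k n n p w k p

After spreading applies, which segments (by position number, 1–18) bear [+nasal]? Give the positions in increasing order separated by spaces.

9 11 13 14 16

From /n/ at 13 rightward: 14 /n/ is itself a trigger — this domain ends here.
From /n/ at 13 leftward: 12 /k/ transparent; 11 /l/ → [+nasal]; 10 /k/ transparent; 9 /u/ → [+nasal]; 8 /s/ blocks.
From /n/ at 14 rightward: 15 /p/ transparent; 16 /w/ → [+nasal]; 17 /k/ transparent; 18 /p/ transparent; word edge.
From /n/ at 14 leftward: 13 /n/ is itself a trigger — this domain ends here.
Targets with no active source: positions 1 4 6 stay [-nasal].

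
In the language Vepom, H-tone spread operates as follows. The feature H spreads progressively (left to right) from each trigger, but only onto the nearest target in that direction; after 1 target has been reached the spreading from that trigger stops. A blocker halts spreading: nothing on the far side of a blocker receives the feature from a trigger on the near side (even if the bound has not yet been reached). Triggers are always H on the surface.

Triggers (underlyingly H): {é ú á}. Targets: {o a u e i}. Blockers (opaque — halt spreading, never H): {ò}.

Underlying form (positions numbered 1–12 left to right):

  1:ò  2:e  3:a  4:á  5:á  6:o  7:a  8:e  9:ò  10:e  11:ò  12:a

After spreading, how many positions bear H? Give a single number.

3

From /á/ at 4 rightward: 5 /á/ is itself a trigger — this domain ends here.
From /á/ at 5 rightward: 6 /o/ → H; bound reached.
Targets with no active source: positions 2 3 7 8 10 12 stay [-high tone].
H positions on the surface: 4 5 6.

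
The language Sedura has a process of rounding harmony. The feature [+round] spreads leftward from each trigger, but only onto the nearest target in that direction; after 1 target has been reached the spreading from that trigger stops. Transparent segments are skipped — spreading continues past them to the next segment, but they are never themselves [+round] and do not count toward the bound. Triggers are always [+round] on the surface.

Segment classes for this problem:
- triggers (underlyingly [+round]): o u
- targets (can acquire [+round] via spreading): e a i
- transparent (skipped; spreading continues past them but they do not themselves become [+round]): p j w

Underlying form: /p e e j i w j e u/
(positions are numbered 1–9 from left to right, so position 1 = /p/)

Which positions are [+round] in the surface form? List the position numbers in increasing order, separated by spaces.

From /u/ at 9 leftward: 8 /e/ → [+round]; bound reached.
Targets with no active source: positions 2 3 5 stay [-round].

8 9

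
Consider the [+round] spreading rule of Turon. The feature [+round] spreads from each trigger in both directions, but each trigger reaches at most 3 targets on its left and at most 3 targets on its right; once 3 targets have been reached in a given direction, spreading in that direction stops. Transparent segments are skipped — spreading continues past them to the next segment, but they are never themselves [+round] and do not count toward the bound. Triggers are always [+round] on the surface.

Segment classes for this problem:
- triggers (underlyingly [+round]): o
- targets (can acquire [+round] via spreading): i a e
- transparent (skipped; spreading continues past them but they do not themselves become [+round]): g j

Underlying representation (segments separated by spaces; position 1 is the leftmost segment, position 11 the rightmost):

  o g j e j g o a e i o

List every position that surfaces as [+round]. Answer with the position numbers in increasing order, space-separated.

From /o/ at 1 rightward: 2 /g/ transparent; 3 /j/ transparent; 4 /e/ → [+round]; 5 /j/ transparent; 6 /g/ transparent; 7 /o/ is itself a trigger — this domain ends here.
From /o/ at 1 leftward: word edge.
From /o/ at 7 rightward: 8 /a/ → [+round]; 9 /e/ → [+round]; 10 /i/ → [+round]; bound reached.
From /o/ at 7 leftward: 6 /g/ transparent; 5 /j/ transparent; 4 /e/ → [+round]; 3 /j/ transparent; 2 /g/ transparent; 1 /o/ is itself a trigger — this domain ends here.
From /o/ at 11 rightward: word edge.
From /o/ at 11 leftward: 10 /i/ → [+round]; 9 /e/ → [+round]; 8 /a/ → [+round]; bound reached.

1 4 7 8 9 10 11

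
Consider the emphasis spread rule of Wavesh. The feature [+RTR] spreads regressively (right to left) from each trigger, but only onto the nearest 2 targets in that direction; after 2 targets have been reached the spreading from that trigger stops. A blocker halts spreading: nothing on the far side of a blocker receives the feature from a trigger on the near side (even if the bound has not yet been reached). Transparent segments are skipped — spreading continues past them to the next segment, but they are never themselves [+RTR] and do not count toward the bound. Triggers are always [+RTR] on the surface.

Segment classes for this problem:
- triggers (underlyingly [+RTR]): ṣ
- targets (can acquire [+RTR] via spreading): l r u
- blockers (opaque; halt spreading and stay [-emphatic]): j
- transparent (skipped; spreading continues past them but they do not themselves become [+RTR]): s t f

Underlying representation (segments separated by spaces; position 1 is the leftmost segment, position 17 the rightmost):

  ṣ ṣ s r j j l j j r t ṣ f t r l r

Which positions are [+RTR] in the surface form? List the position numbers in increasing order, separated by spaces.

1 2 10 12

From /ṣ/ at 1 leftward: word edge.
From /ṣ/ at 2 leftward: 1 /ṣ/ is itself a trigger — this domain ends here.
From /ṣ/ at 12 leftward: 11 /t/ transparent; 10 /r/ → [+RTR]; 9 /j/ blocks.
Targets with no active source: positions 4 7 15 16 17 stay [-emphatic].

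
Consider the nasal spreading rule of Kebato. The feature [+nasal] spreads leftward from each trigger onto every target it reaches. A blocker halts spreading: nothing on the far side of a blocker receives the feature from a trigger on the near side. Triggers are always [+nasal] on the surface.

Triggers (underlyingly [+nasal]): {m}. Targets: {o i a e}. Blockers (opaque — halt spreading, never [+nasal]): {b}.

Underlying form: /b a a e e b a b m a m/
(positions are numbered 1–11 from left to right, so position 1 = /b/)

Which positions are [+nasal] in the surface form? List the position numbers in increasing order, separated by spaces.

From /m/ at 9 leftward: 8 /b/ blocks.
From /m/ at 11 leftward: 10 /a/ → [+nasal]; 9 /m/ is itself a trigger — this domain ends here.
Targets with no active source: positions 2 3 4 5 7 stay [-nasal].

9 10 11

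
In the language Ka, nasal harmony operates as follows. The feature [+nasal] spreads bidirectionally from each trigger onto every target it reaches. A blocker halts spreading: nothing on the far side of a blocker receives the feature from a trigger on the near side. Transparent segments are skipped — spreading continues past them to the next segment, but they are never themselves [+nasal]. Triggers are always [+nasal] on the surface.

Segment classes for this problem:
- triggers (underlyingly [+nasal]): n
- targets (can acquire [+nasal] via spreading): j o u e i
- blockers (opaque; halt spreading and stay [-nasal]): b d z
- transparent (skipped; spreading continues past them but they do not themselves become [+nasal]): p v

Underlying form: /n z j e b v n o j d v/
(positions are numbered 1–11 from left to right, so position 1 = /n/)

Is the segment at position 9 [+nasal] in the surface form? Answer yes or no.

From /n/ at 1 rightward: 2 /z/ blocks.
From /n/ at 1 leftward: word edge.
From /n/ at 7 rightward: 8 /o/ → [+nasal]; 9 /j/ → [+nasal]; 10 /d/ blocks.
From /n/ at 7 leftward: 6 /v/ transparent; 5 /b/ blocks.
Targets with no active source: positions 3 4 stay [-nasal].
[+nasal] positions on the surface: 1 7 8 9.

yes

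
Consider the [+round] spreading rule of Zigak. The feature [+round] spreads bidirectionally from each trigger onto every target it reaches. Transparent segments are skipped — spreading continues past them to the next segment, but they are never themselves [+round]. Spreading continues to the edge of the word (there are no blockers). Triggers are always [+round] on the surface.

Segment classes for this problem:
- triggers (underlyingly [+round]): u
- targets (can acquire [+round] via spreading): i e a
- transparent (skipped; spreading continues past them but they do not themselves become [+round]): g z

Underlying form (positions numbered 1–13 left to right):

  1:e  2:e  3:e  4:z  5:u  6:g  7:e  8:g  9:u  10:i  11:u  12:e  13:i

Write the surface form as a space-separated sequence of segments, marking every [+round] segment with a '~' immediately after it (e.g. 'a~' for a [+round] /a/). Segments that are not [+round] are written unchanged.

From /u/ at 5 rightward: 6 /g/ transparent; 7 /e/ → [+round]; 8 /g/ transparent; 9 /u/ is itself a trigger — this domain ends here.
From /u/ at 5 leftward: 4 /z/ transparent; 3 /e/ → [+round]; 2 /e/ → [+round]; 1 /e/ → [+round]; word edge.
From /u/ at 9 rightward: 10 /i/ → [+round]; 11 /u/ is itself a trigger — this domain ends here.
From /u/ at 9 leftward: 8 /g/ transparent; 7 /e/ → [+round]; 6 /g/ transparent; 5 /u/ is itself a trigger — this domain ends here.
From /u/ at 11 rightward: 12 /e/ → [+round]; 13 /i/ → [+round]; word edge.
From /u/ at 11 leftward: 10 /i/ → [+round]; 9 /u/ is itself a trigger — this domain ends here.
[+round] positions on the surface: 1 2 3 5 7 9 10 11 12 13.

e~ e~ e~ z u~ g e~ g u~ i~ u~ e~ i~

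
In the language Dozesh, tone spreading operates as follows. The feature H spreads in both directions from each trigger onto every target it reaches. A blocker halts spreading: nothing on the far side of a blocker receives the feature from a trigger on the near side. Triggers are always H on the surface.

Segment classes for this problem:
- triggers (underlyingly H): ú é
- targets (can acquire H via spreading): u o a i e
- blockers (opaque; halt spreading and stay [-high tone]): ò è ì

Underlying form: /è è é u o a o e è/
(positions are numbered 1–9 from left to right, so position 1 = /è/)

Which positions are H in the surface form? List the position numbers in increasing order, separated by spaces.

From /é/ at 3 rightward: 4 /u/ → H; 5 /o/ → H; 6 /a/ → H; 7 /o/ → H; 8 /e/ → H; 9 /è/ blocks.
From /é/ at 3 leftward: 2 /è/ blocks.

3 4 5 6 7 8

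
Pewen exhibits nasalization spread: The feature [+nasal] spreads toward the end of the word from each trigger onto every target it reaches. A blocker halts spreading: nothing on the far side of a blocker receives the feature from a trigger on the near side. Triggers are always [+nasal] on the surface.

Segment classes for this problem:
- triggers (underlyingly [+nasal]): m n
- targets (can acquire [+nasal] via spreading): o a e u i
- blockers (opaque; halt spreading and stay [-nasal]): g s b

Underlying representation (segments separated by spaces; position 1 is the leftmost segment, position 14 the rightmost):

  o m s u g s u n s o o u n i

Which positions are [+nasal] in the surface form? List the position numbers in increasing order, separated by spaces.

From /m/ at 2 rightward: 3 /s/ blocks.
From /n/ at 8 rightward: 9 /s/ blocks.
From /n/ at 13 rightward: 14 /i/ → [+nasal]; word edge.
Targets with no active source: positions 1 4 7 10 11 12 stay [-nasal].

2 8 13 14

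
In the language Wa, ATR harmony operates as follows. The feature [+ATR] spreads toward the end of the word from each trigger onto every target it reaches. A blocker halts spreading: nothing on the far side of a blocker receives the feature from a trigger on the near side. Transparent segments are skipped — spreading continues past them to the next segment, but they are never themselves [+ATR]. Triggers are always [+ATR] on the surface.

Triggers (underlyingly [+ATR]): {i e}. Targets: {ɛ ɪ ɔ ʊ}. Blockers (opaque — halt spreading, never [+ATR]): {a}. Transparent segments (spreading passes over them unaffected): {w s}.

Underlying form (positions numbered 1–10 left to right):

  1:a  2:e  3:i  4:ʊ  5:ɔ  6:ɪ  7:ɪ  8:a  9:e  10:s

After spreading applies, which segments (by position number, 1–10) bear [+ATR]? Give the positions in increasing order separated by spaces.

2 3 4 5 6 7 9

From /e/ at 2 rightward: 3 /i/ is itself a trigger — this domain ends here.
From /i/ at 3 rightward: 4 /ʊ/ → [+ATR]; 5 /ɔ/ → [+ATR]; 6 /ɪ/ → [+ATR]; 7 /ɪ/ → [+ATR]; 8 /a/ blocks.
From /e/ at 9 rightward: 10 /s/ transparent; word edge.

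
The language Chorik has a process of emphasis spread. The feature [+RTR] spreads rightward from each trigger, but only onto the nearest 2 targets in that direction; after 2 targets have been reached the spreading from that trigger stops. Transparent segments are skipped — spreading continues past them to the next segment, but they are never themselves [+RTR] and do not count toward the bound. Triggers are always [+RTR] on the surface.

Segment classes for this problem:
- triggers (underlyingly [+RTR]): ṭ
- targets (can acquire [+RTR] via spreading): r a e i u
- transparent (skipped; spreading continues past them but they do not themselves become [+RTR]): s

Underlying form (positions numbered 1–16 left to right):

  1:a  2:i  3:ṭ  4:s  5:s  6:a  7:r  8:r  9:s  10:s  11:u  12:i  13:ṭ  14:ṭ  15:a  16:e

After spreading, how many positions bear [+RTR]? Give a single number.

7

From /ṭ/ at 3 rightward: 4 /s/ transparent; 5 /s/ transparent; 6 /a/ → [+RTR]; 7 /r/ → [+RTR]; bound reached.
From /ṭ/ at 13 rightward: 14 /ṭ/ is itself a trigger — this domain ends here.
From /ṭ/ at 14 rightward: 15 /a/ → [+RTR]; 16 /e/ → [+RTR]; bound reached.
Targets with no active source: positions 1 2 8 11 12 stay [-emphatic].
[+RTR] positions on the surface: 3 6 7 13 14 15 16.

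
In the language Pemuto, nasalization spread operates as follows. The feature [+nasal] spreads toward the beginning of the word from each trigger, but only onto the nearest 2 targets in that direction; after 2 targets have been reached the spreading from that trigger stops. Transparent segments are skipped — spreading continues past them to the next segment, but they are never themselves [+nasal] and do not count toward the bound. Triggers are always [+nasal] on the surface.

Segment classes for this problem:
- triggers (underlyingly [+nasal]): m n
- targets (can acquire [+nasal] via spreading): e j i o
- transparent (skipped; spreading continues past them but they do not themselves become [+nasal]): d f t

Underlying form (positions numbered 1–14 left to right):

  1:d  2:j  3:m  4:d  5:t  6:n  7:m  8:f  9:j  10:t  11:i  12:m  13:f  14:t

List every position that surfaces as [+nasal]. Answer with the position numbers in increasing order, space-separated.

2 3 6 7 9 11 12

From /m/ at 3 leftward: 2 /j/ → [+nasal]; 1 /d/ transparent; word edge.
From /n/ at 6 leftward: 5 /t/ transparent; 4 /d/ transparent; 3 /m/ is itself a trigger — this domain ends here.
From /m/ at 7 leftward: 6 /n/ is itself a trigger — this domain ends here.
From /m/ at 12 leftward: 11 /i/ → [+nasal]; 10 /t/ transparent; 9 /j/ → [+nasal]; bound reached.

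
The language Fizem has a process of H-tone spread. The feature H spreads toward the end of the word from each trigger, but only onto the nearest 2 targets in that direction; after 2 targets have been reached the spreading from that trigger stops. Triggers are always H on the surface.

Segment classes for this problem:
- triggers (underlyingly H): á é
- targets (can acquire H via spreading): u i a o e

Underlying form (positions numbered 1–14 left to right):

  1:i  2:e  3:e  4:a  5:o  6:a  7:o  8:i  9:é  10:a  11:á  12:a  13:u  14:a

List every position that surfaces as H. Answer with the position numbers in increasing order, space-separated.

From /é/ at 9 rightward: 10 /a/ → H; 11 /á/ is itself a trigger — this domain ends here.
From /á/ at 11 rightward: 12 /a/ → H; 13 /u/ → H; bound reached.
Targets with no active source: positions 1 2 3 4 5 6 7 8 14 stay [-high tone].

9 10 11 12 13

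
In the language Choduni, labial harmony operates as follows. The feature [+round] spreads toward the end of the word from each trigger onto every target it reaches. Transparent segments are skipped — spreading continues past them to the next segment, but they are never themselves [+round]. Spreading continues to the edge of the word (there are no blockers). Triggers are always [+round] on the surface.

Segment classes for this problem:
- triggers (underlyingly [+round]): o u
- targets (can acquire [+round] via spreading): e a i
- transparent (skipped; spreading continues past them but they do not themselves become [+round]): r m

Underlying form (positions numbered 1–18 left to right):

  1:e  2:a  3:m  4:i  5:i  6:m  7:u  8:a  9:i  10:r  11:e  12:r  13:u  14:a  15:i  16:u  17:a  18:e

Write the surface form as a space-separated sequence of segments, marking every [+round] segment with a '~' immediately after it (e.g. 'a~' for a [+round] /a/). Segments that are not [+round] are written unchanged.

From /u/ at 7 rightward: 8 /a/ → [+round]; 9 /i/ → [+round]; 10 /r/ transparent; 11 /e/ → [+round]; 12 /r/ transparent; 13 /u/ is itself a trigger — this domain ends here.
From /u/ at 13 rightward: 14 /a/ → [+round]; 15 /i/ → [+round]; 16 /u/ is itself a trigger — this domain ends here.
From /u/ at 16 rightward: 17 /a/ → [+round]; 18 /e/ → [+round]; word edge.
Targets with no active source: positions 1 2 4 5 stay [-round].
[+round] positions on the surface: 7 8 9 11 13 14 15 16 17 18.

e a m i i m u~ a~ i~ r e~ r u~ a~ i~ u~ a~ e~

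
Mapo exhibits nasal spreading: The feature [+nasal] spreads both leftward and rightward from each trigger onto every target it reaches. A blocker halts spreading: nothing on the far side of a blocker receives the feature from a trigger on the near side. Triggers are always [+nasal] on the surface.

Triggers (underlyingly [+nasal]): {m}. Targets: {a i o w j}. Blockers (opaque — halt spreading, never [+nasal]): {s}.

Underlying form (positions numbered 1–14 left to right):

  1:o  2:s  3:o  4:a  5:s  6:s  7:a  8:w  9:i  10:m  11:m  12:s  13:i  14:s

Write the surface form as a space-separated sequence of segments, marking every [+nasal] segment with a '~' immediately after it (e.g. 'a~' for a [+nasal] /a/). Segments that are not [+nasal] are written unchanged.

o s o a s s a~ w~ i~ m~ m~ s i s

From /m/ at 10 rightward: 11 /m/ is itself a trigger — this domain ends here.
From /m/ at 10 leftward: 9 /i/ → [+nasal]; 8 /w/ → [+nasal]; 7 /a/ → [+nasal]; 6 /s/ blocks.
From /m/ at 11 rightward: 12 /s/ blocks.
From /m/ at 11 leftward: 10 /m/ is itself a trigger — this domain ends here.
Targets with no active source: positions 1 3 4 13 stay [-nasal].
[+nasal] positions on the surface: 7 8 9 10 11.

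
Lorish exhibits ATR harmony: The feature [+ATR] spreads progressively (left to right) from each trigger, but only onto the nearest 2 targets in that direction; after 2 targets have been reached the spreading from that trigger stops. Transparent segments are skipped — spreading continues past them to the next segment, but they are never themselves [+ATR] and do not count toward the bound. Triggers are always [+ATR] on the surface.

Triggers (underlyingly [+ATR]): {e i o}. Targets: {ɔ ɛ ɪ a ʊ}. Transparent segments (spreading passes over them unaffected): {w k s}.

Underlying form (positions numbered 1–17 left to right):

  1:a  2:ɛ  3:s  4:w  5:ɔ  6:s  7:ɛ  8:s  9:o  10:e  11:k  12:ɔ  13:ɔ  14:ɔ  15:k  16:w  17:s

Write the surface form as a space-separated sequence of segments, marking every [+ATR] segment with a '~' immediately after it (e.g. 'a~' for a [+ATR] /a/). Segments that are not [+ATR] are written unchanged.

a ɛ s w ɔ s ɛ s o~ e~ k ɔ~ ɔ~ ɔ k w s

From /o/ at 9 rightward: 10 /e/ is itself a trigger — this domain ends here.
From /e/ at 10 rightward: 11 /k/ transparent; 12 /ɔ/ → [+ATR]; 13 /ɔ/ → [+ATR]; bound reached.
Targets with no active source: positions 1 2 5 7 14 stay [-ATR].
[+ATR] positions on the surface: 9 10 12 13.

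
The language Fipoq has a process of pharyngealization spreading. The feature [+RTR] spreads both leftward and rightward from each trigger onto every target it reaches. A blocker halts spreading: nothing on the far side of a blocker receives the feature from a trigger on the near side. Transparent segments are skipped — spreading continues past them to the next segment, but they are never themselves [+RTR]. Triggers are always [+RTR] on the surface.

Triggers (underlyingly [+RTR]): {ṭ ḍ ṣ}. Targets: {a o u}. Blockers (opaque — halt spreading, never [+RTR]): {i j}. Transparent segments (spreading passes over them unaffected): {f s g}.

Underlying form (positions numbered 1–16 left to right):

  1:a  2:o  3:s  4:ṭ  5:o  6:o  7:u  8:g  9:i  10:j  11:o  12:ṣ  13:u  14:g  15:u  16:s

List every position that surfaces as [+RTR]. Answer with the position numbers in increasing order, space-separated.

1 2 4 5 6 7 11 12 13 15

From /ṭ/ at 4 rightward: 5 /o/ → [+RTR]; 6 /o/ → [+RTR]; 7 /u/ → [+RTR]; 8 /g/ transparent; 9 /i/ blocks.
From /ṭ/ at 4 leftward: 3 /s/ transparent; 2 /o/ → [+RTR]; 1 /a/ → [+RTR]; word edge.
From /ṣ/ at 12 rightward: 13 /u/ → [+RTR]; 14 /g/ transparent; 15 /u/ → [+RTR]; 16 /s/ transparent; word edge.
From /ṣ/ at 12 leftward: 11 /o/ → [+RTR]; 10 /j/ blocks.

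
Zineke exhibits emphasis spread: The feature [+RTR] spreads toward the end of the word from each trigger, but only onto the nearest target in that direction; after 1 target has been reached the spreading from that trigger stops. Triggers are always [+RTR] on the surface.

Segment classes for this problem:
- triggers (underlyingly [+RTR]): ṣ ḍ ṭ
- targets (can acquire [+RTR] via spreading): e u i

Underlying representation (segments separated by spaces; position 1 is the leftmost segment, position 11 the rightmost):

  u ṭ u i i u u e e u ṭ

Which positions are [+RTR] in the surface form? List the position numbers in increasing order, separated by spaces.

From /ṭ/ at 2 rightward: 3 /u/ → [+RTR]; bound reached.
From /ṭ/ at 11 rightward: word edge.
Targets with no active source: positions 1 4 5 6 7 8 9 10 stay [-emphatic].

2 3 11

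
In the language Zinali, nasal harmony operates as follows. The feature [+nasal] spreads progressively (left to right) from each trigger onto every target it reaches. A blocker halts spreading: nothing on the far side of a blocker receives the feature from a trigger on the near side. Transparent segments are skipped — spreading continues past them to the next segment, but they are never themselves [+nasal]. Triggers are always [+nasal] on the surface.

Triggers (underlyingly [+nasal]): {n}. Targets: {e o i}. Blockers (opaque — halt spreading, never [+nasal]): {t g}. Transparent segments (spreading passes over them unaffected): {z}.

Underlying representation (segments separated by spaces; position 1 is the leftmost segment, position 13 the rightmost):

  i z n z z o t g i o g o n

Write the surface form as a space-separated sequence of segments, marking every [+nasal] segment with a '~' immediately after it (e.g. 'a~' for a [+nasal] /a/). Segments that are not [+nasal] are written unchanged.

From /n/ at 3 rightward: 4 /z/ transparent; 5 /z/ transparent; 6 /o/ → [+nasal]; 7 /t/ blocks.
From /n/ at 13 rightward: word edge.
Targets with no active source: positions 1 9 10 12 stay [-nasal].
[+nasal] positions on the surface: 3 6 13.

i z n~ z z o~ t g i o g o n~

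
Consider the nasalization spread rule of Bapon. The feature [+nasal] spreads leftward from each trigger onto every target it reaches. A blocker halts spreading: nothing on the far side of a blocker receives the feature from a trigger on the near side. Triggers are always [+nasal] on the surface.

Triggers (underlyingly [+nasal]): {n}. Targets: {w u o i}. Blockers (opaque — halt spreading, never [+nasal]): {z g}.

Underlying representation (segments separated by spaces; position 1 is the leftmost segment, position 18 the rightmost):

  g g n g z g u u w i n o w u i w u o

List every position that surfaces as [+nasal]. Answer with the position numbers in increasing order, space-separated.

From /n/ at 3 leftward: 2 /g/ blocks.
From /n/ at 11 leftward: 10 /i/ → [+nasal]; 9 /w/ → [+nasal]; 8 /u/ → [+nasal]; 7 /u/ → [+nasal]; 6 /g/ blocks.
Targets with no active source: positions 12 13 14 15 16 17 18 stay [-nasal].

3 7 8 9 10 11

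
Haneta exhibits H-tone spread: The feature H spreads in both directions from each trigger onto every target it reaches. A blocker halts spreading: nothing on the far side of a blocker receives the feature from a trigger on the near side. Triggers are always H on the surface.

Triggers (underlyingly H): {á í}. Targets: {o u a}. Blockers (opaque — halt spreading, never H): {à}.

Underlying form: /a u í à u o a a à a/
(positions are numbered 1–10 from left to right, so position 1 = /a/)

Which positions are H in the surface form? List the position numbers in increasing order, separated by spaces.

From /í/ at 3 rightward: 4 /à/ blocks.
From /í/ at 3 leftward: 2 /u/ → H; 1 /a/ → H; word edge.
Targets with no active source: positions 5 6 7 8 10 stay [-high tone].

1 2 3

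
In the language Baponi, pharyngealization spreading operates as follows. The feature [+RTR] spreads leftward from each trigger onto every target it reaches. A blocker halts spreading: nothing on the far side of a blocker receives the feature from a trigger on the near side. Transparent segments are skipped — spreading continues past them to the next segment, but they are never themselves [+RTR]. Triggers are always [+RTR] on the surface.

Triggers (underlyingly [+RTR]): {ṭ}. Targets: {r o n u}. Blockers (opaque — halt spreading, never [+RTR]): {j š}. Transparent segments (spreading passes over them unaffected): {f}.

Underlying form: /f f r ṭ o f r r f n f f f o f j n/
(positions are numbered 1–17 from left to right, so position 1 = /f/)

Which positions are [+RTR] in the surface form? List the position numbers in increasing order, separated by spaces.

3 4

From /ṭ/ at 4 leftward: 3 /r/ → [+RTR]; 2 /f/ transparent; 1 /f/ transparent; word edge.
Targets with no active source: positions 5 7 8 10 14 17 stay [-emphatic].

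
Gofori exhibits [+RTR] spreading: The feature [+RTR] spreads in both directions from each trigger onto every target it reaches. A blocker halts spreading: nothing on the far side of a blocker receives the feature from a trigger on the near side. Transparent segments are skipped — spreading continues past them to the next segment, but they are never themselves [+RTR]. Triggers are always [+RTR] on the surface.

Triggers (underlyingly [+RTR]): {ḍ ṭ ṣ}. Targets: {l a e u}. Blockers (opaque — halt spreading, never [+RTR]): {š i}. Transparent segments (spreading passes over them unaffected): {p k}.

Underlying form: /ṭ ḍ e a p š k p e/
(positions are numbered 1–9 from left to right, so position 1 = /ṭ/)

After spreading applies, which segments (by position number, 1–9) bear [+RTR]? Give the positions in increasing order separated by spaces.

1 2 3 4

From /ṭ/ at 1 rightward: 2 /ḍ/ is itself a trigger — this domain ends here.
From /ṭ/ at 1 leftward: word edge.
From /ḍ/ at 2 rightward: 3 /e/ → [+RTR]; 4 /a/ → [+RTR]; 5 /p/ transparent; 6 /š/ blocks.
From /ḍ/ at 2 leftward: 1 /ṭ/ is itself a trigger — this domain ends here.
Target with no active source: position 9 stays [-emphatic].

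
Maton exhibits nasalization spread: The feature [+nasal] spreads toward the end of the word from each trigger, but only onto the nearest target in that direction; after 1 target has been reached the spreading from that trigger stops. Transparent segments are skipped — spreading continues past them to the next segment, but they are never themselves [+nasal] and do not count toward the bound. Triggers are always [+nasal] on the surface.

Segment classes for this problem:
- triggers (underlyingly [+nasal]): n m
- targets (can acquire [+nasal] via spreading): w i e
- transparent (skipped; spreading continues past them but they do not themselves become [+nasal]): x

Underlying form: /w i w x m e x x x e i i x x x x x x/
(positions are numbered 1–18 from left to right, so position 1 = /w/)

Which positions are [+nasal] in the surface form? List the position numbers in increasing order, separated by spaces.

From /m/ at 5 rightward: 6 /e/ → [+nasal]; bound reached.
Targets with no active source: positions 1 2 3 10 11 12 stay [-nasal].

5 6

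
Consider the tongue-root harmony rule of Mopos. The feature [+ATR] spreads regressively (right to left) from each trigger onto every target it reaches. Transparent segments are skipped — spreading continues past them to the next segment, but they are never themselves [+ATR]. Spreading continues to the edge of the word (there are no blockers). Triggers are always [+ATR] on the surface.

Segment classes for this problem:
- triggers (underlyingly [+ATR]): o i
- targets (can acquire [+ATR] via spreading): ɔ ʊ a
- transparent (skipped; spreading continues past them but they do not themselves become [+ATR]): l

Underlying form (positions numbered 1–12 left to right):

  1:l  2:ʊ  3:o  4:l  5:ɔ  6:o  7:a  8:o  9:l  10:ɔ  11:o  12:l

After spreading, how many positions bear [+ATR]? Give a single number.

From /o/ at 3 leftward: 2 /ʊ/ → [+ATR]; 1 /l/ transparent; word edge.
From /o/ at 6 leftward: 5 /ɔ/ → [+ATR]; 4 /l/ transparent; 3 /o/ is itself a trigger — this domain ends here.
From /o/ at 8 leftward: 7 /a/ → [+ATR]; 6 /o/ is itself a trigger — this domain ends here.
From /o/ at 11 leftward: 10 /ɔ/ → [+ATR]; 9 /l/ transparent; 8 /o/ is itself a trigger — this domain ends here.
[+ATR] positions on the surface: 2 3 5 6 7 8 10 11.

8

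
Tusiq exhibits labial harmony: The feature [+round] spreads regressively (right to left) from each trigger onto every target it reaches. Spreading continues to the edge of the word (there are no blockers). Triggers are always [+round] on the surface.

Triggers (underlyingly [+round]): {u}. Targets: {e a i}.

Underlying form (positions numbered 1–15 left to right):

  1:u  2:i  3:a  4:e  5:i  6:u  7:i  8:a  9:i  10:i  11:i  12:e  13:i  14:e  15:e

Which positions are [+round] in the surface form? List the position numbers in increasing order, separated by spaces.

From /u/ at 1 leftward: word edge.
From /u/ at 6 leftward: 5 /i/ → [+round]; 4 /e/ → [+round]; 3 /a/ → [+round]; 2 /i/ → [+round]; 1 /u/ is itself a trigger — this domain ends here.
Targets with no active source: positions 7 8 9 10 11 12 13 14 15 stay [-round].

1 2 3 4 5 6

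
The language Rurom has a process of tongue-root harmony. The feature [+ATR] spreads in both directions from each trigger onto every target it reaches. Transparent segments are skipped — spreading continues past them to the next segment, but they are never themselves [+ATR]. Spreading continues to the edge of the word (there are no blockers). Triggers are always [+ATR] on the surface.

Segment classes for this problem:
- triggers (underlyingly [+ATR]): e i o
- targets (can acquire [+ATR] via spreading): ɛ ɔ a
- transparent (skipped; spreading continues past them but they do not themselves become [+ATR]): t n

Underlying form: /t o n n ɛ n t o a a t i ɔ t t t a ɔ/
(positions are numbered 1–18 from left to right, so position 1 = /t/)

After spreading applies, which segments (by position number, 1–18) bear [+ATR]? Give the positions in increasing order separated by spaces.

From /o/ at 2 rightward: 3 /n/ transparent; 4 /n/ transparent; 5 /ɛ/ → [+ATR]; 6 /n/ transparent; 7 /t/ transparent; 8 /o/ is itself a trigger — this domain ends here.
From /o/ at 2 leftward: 1 /t/ transparent; word edge.
From /o/ at 8 rightward: 9 /a/ → [+ATR]; 10 /a/ → [+ATR]; 11 /t/ transparent; 12 /i/ is itself a trigger — this domain ends here.
From /o/ at 8 leftward: 7 /t/ transparent; 6 /n/ transparent; 5 /ɛ/ → [+ATR]; 4 /n/ transparent; 3 /n/ transparent; 2 /o/ is itself a trigger — this domain ends here.
From /i/ at 12 rightward: 13 /ɔ/ → [+ATR]; 14 /t/ transparent; 15 /t/ transparent; 16 /t/ transparent; 17 /a/ → [+ATR]; 18 /ɔ/ → [+ATR]; word edge.
From /i/ at 12 leftward: 11 /t/ transparent; 10 /a/ → [+ATR]; 9 /a/ → [+ATR]; 8 /o/ is itself a trigger — this domain ends here.

2 5 8 9 10 12 13 17 18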